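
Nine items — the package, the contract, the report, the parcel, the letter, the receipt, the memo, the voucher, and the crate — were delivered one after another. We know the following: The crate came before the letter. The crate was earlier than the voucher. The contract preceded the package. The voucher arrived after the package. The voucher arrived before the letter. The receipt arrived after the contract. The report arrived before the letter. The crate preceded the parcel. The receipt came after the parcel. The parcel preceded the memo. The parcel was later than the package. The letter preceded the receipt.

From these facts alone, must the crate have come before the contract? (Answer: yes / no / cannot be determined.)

cannot be determined

No chain of stated constraints runs from the crate to the contract, and none runs from the contract to the crate either.
So the relative order of the crate and the contract is not fixed by the given facts.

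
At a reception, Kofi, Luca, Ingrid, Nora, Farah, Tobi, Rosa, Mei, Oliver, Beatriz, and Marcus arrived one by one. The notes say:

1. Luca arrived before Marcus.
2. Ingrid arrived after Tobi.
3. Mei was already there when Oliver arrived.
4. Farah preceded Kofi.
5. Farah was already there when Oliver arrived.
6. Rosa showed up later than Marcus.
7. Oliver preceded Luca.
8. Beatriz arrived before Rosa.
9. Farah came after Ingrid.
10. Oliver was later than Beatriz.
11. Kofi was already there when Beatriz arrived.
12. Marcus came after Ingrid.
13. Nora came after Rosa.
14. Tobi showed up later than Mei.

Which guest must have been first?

Mei has a chain of constraints placing them before every other guest, so Mei must be first.

Mei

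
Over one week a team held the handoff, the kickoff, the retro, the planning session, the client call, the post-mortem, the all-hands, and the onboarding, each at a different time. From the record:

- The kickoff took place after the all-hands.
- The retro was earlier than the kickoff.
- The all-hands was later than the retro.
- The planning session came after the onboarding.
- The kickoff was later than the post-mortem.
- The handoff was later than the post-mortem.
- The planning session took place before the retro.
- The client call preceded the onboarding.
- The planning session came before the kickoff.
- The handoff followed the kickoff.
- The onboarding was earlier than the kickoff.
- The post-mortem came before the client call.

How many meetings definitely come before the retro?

4

Directly stated before the retro: the planning session.
The client call reaches the retro via the client call → the onboarding → the planning session → the retro.
The onboarding reaches the retro via the onboarding → the planning session → the retro.
The post-mortem reaches the retro via the post-mortem → the client call → the onboarding → the planning session → the retro.
That's the client call, the onboarding, the planning session, and the post-mortem — 4 in all.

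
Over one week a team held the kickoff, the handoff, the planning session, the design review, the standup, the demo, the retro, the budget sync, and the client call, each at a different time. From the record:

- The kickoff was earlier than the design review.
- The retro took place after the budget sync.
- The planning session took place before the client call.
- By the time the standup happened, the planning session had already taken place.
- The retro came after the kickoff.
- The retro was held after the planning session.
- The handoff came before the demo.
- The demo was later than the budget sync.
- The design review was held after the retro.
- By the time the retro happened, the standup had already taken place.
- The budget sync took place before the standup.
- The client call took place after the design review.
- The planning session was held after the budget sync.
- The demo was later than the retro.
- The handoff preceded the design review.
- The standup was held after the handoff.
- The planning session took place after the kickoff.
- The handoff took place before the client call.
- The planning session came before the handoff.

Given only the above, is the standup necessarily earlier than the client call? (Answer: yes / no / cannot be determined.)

Chain the constraints: the standup → the retro → the design review → the client call. Each link is directly stated, so the standup comes before the client call.

yes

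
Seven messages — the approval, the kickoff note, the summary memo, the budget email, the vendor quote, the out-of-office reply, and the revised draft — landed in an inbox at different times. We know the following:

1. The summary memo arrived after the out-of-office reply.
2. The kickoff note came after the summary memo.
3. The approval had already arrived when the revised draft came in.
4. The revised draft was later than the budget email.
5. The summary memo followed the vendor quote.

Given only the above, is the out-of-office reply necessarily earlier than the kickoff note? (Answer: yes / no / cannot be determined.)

yes

Chain the constraints: the out-of-office reply → the summary memo → the kickoff note. Each link is directly stated, so the out-of-office reply comes before the kickoff note.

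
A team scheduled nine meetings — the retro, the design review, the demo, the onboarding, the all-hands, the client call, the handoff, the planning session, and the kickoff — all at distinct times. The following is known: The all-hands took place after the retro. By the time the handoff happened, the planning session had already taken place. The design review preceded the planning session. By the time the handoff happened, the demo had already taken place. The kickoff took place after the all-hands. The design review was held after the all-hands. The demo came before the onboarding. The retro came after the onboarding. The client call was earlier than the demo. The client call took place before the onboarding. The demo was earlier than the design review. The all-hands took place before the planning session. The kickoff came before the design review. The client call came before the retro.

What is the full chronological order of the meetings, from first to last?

The constraints fix every adjacent pair, so only one ordering works:
the client call → the demo → the onboarding → the retro → the all-hands → the kickoff → the design review → the planning session → the handoff.

the client call, the demo, the onboarding, the retro, the all-hands, the kickoff, the design review, the planning session, the handoff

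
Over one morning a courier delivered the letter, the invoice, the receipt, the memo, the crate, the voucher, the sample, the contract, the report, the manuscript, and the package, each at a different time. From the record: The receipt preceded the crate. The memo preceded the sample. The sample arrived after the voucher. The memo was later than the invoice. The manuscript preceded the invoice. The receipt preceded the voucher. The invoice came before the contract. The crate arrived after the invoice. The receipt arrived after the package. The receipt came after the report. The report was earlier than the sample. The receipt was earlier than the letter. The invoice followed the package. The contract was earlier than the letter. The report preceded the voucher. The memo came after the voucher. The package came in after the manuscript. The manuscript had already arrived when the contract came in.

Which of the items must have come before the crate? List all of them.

the invoice, the manuscript, the package, the receipt, the report

Directly stated before the crate: the invoice and the receipt.
The manuscript reaches the crate via the manuscript → the invoice → the crate.
The package reaches the crate via the package → the invoice → the crate.
The report reaches the crate via the report → the receipt → the crate.
No chain forces the voucher (or any of the others) ahead of the crate.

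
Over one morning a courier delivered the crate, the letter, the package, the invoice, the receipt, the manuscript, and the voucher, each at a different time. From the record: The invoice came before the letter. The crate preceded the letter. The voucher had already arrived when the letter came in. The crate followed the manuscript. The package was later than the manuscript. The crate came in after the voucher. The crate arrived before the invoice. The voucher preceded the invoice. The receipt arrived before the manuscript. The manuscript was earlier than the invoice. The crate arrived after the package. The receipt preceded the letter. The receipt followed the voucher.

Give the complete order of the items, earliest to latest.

The constraints fix every adjacent pair, so only one ordering works:
the voucher → the receipt → the manuscript → the package → the crate → the invoice → the letter.

the voucher, the receipt, the manuscript, the package, the crate, the invoice, the letter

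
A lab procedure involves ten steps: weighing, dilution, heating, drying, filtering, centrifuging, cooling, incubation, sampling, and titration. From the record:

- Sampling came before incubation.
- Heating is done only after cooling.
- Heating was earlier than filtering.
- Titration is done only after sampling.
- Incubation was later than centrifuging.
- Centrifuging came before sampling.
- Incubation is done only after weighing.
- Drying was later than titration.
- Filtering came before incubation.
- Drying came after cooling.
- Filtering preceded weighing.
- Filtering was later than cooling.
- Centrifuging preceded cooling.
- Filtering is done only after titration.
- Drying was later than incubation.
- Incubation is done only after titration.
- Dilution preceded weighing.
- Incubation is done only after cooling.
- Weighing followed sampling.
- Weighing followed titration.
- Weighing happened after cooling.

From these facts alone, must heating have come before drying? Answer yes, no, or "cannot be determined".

Chain the constraints: heating → filtering → incubation → drying. Each link is directly stated, so heating comes before drying.

yes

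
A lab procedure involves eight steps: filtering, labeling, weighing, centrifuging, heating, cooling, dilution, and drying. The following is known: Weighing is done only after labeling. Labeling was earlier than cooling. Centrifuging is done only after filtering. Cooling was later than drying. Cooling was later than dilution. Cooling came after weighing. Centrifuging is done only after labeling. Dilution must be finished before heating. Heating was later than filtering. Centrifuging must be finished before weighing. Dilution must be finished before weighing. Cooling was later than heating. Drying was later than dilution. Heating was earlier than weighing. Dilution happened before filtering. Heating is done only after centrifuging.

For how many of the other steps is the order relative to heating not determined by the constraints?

1

Forced before heating: centrifuging, dilution, filtering, and labeling; forced after heating: cooling and weighing.
That leaves drying with no forced order relative to heating — 1.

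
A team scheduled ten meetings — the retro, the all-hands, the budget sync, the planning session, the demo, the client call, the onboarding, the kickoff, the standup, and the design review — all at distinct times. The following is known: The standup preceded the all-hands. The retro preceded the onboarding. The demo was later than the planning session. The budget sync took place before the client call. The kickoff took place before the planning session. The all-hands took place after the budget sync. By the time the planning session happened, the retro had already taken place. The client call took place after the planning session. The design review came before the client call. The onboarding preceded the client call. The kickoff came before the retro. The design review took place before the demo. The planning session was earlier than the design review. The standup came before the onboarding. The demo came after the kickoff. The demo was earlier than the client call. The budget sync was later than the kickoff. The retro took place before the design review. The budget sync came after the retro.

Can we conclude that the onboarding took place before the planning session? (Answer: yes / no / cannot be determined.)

No chain of stated constraints runs from the onboarding to the planning session, and none runs from the planning session to the onboarding either.
So the relative order of the onboarding and the planning session is not fixed by the given facts.

cannot be determined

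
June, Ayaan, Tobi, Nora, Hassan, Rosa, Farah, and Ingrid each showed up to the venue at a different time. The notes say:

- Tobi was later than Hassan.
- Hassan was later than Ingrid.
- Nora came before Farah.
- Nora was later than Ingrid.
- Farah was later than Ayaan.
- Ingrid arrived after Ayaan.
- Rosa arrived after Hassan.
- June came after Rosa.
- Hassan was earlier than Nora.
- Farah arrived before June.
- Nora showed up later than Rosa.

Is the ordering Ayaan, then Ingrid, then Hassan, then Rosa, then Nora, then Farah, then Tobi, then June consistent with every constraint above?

Check each stated constraint against the proposed order — e.g. Hassan is ahead of Tobi; Ayaan is ahead of Farah. Every pair is in the required order; nothing is violated.

yes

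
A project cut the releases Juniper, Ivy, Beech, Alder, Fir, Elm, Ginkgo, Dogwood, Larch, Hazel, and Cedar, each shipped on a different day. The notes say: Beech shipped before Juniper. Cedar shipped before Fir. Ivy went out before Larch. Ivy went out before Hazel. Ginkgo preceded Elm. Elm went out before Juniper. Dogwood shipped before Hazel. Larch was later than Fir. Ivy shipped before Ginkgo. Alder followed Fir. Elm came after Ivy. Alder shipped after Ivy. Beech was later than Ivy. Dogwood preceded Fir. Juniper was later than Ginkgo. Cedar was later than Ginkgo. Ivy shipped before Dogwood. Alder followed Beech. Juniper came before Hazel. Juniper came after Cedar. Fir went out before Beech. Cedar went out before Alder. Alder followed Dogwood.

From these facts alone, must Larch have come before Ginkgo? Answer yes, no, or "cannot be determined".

Tracing the constraints gives Ginkgo → Cedar → Fir → Larch, so Ginkgo must come before Larch.
That means Larch cannot be before Ginkgo.

no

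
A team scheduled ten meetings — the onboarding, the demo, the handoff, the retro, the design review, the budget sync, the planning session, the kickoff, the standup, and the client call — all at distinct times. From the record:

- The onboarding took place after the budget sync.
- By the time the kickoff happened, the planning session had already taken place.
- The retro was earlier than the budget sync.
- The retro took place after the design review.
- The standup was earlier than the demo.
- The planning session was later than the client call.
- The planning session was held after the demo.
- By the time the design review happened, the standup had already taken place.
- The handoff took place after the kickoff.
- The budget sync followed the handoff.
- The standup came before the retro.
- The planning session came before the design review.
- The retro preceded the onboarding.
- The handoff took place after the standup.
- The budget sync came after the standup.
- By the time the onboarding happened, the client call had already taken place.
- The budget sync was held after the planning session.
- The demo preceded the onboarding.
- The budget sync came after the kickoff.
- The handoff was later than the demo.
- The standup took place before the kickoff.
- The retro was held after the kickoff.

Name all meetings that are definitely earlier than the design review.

the client call, the demo, the planning session, the standup

Directly stated before the design review: the planning session and the standup.
The client call reaches the design review via the client call → the planning session → the design review.
The demo reaches the design review via the demo → the planning session → the design review.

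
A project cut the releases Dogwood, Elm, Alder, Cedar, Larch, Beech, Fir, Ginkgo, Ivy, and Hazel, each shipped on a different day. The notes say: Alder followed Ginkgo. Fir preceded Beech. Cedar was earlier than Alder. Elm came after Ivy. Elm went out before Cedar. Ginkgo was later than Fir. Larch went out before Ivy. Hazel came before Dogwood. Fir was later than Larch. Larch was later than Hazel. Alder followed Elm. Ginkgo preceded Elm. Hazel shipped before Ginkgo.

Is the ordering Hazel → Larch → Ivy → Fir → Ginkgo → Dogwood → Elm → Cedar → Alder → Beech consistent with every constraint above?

Check each stated constraint against the proposed order — e.g. Hazel is ahead of Dogwood; Fir is ahead of Beech. Every pair is in the required order; nothing is violated.

yes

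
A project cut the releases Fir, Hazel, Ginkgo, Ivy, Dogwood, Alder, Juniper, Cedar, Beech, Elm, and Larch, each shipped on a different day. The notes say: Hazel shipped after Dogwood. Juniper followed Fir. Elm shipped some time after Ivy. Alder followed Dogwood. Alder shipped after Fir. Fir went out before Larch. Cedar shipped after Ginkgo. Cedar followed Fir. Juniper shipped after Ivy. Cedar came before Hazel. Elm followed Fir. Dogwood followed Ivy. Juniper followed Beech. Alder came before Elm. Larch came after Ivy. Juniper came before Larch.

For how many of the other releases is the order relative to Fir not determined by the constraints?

4

Forced after Fir: Alder, Cedar, Elm, Hazel, Juniper, and Larch.
That leaves Beech, Dogwood, Ginkgo, and Ivy with no forced order relative to Fir — 4.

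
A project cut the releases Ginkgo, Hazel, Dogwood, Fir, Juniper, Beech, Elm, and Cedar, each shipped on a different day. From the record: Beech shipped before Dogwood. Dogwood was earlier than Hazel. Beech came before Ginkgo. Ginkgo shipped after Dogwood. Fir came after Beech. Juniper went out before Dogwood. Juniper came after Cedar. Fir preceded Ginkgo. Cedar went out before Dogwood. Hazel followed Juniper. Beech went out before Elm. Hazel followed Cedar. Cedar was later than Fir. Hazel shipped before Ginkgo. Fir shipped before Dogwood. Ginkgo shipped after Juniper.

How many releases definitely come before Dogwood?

Directly stated before Dogwood: Beech, Cedar, Fir, and Juniper.
No chain forces Hazel (or any of the others) ahead of Dogwood.
That's Beech, Cedar, Fir, and Juniper — 4 in all.

4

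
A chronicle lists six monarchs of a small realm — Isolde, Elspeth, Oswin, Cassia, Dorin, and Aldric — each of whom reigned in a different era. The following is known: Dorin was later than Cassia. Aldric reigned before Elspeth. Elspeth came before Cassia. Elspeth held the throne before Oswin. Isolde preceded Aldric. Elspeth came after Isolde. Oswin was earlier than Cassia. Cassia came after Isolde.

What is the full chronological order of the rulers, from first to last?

Isolde, Aldric, Elspeth, Oswin, Cassia, Dorin

The constraints fix every adjacent pair, so only one ordering works:
Isolde → Aldric → Elspeth → Oswin → Cassia → Dorin.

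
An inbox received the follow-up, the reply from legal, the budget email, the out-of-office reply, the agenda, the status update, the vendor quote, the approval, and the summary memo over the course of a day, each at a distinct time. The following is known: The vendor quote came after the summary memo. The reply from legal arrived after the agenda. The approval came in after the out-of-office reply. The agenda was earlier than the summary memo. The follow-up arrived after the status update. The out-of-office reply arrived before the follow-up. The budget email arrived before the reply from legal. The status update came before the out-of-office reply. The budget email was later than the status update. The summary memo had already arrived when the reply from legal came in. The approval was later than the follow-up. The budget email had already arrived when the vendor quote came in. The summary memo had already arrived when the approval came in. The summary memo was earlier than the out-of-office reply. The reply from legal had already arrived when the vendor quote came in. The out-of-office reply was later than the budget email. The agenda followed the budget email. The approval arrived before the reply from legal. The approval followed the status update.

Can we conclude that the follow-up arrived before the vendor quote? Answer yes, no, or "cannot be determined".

Chain the constraints: the follow-up → the approval → the reply from legal → the vendor quote. Each link is directly stated, so the follow-up comes before the vendor quote.

yes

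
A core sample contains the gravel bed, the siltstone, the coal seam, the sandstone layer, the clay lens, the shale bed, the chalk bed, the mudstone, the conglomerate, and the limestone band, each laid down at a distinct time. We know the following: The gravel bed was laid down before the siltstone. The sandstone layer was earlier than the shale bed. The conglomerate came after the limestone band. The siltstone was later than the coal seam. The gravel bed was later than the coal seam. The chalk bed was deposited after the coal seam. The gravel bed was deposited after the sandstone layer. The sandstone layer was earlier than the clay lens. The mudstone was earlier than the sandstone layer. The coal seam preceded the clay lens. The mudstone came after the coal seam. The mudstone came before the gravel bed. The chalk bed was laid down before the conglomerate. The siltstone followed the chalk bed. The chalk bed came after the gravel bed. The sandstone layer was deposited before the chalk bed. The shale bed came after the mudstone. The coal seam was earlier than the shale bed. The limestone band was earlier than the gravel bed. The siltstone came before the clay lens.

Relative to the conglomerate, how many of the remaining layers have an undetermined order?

3

Forced before the conglomerate: the chalk bed, the coal seam, the gravel bed, the limestone band, the mudstone, and the sandstone layer.
That leaves the clay lens, the shale bed, and the siltstone with no forced order relative to the conglomerate — 3.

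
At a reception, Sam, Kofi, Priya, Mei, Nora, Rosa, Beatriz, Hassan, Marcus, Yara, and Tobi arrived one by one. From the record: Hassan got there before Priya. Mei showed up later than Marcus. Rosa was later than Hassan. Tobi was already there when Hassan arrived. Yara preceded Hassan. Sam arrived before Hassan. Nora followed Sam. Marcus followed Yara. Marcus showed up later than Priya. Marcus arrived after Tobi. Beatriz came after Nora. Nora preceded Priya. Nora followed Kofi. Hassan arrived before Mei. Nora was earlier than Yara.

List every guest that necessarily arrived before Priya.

Hassan, Kofi, Nora, Sam, Tobi, Yara

Directly stated before Priya: Hassan and Nora.
Kofi reaches Priya via Kofi → Nora → Priya.
Sam reaches Priya via Sam → Hassan → Priya.
Tobi reaches Priya via Tobi → Hassan → Priya.
Likewise Yara reaches Priya by chaining the stated constraints.
No chain forces Mei (or any of the others) ahead of Priya.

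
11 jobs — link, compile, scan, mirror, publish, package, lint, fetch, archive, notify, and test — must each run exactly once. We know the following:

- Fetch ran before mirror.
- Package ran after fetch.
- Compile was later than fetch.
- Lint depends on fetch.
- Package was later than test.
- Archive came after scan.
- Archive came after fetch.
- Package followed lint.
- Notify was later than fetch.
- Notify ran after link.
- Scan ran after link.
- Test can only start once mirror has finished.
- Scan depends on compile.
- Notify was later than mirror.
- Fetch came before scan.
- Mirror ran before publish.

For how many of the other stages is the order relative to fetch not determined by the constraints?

1

Forced after fetch: archive, compile, lint, mirror, notify, package, publish, scan, and test.
That leaves link with no forced order relative to fetch — 1.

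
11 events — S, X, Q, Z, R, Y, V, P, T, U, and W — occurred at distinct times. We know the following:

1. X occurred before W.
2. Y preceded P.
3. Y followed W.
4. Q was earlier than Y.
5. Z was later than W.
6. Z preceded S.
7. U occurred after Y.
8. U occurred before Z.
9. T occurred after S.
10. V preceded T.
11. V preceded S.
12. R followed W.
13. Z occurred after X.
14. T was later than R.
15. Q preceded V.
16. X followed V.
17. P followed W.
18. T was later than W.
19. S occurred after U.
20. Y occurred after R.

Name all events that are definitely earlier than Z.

Q, R, U, V, W, X, Y

Directly stated before Z: U, W, and X.
Q reaches Z via Q → Y → U → Z.
R reaches Z via R → Y → U → Z.
V reaches Z via V → X → Z.
Likewise Y reaches Z by chaining the stated constraints.
No chain forces T (or any of the others) ahead of Z.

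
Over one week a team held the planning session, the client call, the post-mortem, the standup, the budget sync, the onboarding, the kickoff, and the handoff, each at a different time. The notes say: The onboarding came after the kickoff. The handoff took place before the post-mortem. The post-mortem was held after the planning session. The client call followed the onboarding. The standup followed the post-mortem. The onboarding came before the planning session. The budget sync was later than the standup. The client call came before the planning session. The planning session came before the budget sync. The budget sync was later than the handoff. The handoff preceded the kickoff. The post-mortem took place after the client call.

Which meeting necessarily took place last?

the budget sync

Every other meeting has a chain of constraints placing it before the budget sync, so the budget sync is last.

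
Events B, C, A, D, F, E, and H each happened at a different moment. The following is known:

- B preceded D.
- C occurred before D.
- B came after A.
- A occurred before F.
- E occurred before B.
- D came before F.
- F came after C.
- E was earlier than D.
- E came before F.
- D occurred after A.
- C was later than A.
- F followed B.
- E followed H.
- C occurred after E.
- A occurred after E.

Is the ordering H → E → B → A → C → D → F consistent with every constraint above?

The constraints require A before B, but in the proposed sequence B appears ahead of A. That one violation is enough.

no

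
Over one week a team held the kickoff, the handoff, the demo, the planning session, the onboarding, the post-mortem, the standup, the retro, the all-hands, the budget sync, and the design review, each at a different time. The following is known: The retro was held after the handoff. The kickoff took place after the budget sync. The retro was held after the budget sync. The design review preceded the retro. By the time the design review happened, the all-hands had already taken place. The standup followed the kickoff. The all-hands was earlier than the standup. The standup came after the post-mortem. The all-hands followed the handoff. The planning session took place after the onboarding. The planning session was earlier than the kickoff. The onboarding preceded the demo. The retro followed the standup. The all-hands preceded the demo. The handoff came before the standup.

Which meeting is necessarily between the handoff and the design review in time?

the all-hands

Tracing the constraints gives the handoff → the all-hands → the design review, so the all-hands sits after the handoff and before the design review.
No other meeting is forced both after the handoff and before the design review.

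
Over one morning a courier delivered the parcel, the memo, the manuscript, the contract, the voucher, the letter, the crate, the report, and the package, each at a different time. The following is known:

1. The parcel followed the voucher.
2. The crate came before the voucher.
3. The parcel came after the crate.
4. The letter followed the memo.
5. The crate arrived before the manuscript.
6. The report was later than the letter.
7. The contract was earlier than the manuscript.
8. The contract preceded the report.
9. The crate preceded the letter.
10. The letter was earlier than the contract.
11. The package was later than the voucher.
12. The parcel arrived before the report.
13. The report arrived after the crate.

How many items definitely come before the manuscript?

Directly stated before the manuscript: the contract and the crate.
The letter reaches the manuscript via the letter → the contract → the manuscript.
The memo reaches the manuscript via the memo → the letter → the contract → the manuscript.
No chain forces the report (or any of the others) ahead of the manuscript.
That's the contract, the crate, the letter, and the memo — 4 in all.

4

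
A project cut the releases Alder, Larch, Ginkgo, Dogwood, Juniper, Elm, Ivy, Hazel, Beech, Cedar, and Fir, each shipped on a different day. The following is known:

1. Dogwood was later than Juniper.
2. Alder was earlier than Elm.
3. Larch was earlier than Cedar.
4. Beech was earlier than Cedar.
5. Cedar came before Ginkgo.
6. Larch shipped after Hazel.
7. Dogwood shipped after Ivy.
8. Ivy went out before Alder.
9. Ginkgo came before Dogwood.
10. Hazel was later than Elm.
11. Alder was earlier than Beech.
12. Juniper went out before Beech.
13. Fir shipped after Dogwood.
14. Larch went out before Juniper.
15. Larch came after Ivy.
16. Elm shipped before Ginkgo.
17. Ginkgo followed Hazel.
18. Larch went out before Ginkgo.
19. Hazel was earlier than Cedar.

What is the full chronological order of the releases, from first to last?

The constraints fix every adjacent pair, so only one ordering works:
Ivy → Alder → Elm → Hazel → Larch → Juniper → Beech → Cedar → Ginkgo → Dogwood → Fir.

Ivy, Alder, Elm, Hazel, Larch, Juniper, Beech, Cedar, Ginkgo, Dogwood, Fir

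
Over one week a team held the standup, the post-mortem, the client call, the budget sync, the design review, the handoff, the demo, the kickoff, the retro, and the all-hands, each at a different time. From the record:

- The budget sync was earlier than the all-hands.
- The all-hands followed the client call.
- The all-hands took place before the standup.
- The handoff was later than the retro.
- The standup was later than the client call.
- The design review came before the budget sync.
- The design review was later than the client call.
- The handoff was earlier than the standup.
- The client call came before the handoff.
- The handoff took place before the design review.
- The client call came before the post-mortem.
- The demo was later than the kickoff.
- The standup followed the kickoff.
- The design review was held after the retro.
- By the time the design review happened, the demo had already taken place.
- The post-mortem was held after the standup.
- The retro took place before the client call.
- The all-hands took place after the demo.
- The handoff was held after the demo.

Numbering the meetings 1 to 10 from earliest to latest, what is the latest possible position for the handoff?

5

The handoff must come before the all-hands, the budget sync, the design review, the post-mortem, and the standup — 5 meetings forced after it.
Everything else can be placed before the handoff in some valid order, so the handoff can sit as late as position 10 − 5 = 5.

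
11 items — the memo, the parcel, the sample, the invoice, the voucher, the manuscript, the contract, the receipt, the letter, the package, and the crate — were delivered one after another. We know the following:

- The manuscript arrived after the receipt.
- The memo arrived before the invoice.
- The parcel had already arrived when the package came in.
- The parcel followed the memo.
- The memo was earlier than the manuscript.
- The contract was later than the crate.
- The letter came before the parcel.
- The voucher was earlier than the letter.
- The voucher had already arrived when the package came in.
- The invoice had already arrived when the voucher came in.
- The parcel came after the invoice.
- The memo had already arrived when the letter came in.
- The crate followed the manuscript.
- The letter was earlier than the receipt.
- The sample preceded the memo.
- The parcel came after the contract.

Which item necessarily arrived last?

Every other item has a chain of constraints placing it before the package, so the package is last.

the package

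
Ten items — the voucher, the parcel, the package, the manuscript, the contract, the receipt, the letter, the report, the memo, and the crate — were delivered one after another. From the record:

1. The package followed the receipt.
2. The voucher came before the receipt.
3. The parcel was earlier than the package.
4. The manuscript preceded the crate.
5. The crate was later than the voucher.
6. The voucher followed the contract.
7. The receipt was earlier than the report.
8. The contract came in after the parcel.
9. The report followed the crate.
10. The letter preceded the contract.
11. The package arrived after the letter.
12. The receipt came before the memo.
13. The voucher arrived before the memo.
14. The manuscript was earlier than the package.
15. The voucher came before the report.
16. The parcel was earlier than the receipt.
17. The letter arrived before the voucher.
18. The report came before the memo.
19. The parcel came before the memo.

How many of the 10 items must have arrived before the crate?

5

Directly stated before the crate: the manuscript and the voucher.
The contract reaches the crate via the contract → the voucher → the crate.
The letter reaches the crate via the letter → the voucher → the crate.
The parcel reaches the crate via the parcel → the contract → the voucher → the crate.
No chain forces the receipt (or any of the others) ahead of the crate.
That's the contract, the letter, the manuscript, the parcel, and the voucher — 5 in all.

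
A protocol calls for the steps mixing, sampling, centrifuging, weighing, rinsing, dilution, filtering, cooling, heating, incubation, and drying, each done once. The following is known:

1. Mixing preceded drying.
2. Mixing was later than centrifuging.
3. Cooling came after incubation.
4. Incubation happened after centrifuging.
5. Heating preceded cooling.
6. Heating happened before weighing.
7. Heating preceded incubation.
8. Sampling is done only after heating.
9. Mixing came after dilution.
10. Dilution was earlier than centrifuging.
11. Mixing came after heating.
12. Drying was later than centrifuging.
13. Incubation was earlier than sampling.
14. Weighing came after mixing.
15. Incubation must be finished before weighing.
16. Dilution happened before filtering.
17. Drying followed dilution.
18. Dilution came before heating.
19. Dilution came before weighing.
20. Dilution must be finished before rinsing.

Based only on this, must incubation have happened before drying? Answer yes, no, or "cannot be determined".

No chain of stated constraints runs from incubation to drying, and none runs from drying to incubation either.
So the relative order of incubation and drying is not fixed by the given facts.

cannot be determined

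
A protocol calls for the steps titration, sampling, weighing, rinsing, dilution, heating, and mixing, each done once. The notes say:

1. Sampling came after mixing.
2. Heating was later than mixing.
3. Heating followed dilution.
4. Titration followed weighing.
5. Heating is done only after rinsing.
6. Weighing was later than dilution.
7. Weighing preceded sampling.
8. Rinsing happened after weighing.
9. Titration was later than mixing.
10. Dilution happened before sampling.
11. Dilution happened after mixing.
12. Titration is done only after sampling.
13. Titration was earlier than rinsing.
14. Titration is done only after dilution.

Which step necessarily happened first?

Mixing has a chain of constraints placing it before every other step, so mixing must be first.

mixing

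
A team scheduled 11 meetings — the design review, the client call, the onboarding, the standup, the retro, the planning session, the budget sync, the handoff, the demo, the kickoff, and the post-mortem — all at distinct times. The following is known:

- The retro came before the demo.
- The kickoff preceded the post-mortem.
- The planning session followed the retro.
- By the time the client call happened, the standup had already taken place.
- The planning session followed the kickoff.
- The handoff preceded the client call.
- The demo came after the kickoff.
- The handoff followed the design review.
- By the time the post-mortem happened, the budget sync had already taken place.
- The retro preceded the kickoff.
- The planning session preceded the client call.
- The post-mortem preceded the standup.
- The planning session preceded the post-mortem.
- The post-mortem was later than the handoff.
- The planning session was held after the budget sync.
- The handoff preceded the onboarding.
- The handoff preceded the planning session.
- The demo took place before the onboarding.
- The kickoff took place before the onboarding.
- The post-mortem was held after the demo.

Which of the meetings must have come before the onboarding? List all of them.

Directly stated before the onboarding: the demo, the handoff, and the kickoff.
The design review reaches the onboarding via the design review → the handoff → the onboarding.
The retro reaches the onboarding via the retro → the kickoff → the onboarding.
No chain forces the client call (or any of the others) ahead of the onboarding.

the demo, the design review, the handoff, the kickoff, the retro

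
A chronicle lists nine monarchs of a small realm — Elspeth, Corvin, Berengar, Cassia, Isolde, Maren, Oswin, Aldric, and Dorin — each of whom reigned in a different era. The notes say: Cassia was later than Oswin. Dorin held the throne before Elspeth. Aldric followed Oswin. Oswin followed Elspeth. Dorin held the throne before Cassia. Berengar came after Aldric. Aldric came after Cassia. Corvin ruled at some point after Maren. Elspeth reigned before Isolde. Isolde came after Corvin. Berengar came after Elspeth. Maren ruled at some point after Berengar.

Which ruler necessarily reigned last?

Isolde

Every other ruler has a chain of constraints placing them before Isolde, so Isolde is last.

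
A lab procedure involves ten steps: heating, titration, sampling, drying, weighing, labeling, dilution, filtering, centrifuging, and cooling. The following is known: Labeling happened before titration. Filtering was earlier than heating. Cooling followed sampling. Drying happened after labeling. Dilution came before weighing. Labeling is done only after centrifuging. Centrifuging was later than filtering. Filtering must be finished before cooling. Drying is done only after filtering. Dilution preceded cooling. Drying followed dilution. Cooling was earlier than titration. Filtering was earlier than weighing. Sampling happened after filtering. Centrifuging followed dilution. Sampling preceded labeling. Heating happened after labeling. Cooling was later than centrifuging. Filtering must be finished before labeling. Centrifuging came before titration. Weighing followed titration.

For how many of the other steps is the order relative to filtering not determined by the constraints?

Forced after filtering: centrifuging, cooling, drying, heating, labeling, sampling, titration, and weighing.
That leaves dilution with no forced order relative to filtering — 1.

1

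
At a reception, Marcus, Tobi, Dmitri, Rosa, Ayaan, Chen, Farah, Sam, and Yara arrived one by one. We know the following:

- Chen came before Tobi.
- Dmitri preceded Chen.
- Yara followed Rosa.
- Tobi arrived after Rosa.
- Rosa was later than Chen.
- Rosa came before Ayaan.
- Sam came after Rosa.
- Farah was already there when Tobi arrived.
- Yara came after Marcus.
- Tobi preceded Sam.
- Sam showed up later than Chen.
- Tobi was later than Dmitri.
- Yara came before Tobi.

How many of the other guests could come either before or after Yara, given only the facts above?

Forced before Yara: Chen, Dmitri, Marcus, and Rosa; forced after Yara: Sam and Tobi.
That leaves Ayaan and Farah with no forced order relative to Yara — 2.

2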